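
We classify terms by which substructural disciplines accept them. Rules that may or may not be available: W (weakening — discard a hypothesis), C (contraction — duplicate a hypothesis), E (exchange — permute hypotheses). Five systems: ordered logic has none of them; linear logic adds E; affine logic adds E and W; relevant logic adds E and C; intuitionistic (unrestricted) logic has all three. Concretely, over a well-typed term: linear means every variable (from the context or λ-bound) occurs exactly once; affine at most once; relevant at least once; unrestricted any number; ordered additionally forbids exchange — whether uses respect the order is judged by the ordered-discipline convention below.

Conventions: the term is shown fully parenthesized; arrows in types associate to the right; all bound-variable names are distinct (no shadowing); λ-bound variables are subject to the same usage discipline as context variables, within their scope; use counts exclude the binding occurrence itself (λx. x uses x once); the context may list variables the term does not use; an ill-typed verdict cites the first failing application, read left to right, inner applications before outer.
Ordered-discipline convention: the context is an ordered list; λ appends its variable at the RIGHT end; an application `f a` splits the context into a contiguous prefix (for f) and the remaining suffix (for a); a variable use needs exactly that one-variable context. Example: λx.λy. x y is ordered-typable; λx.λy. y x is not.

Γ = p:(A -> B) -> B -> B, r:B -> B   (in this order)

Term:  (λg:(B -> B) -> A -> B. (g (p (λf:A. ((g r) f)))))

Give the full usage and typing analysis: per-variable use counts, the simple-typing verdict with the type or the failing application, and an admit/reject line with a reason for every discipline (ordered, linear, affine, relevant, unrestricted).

usage: p: 1×; r: 1×; g (bound): 2×; f (bound): 1×
uses in reading order: g, p, g, r, f
typing: ✓ — ((B -> B) -> A -> B) -> A -> B
ordered ✗ (g ×2 used more than once (contraction))
linear ✗ (g ×2 used more than once (contraction))
affine ✗ (g ×2 used more than once (contraction))
relevant ✓ (none of p, r, g, f goes unused)
unrestricted ✓ (simply typable at ((B -> B) -> A -> B) -> A -> B; W, C, E all held)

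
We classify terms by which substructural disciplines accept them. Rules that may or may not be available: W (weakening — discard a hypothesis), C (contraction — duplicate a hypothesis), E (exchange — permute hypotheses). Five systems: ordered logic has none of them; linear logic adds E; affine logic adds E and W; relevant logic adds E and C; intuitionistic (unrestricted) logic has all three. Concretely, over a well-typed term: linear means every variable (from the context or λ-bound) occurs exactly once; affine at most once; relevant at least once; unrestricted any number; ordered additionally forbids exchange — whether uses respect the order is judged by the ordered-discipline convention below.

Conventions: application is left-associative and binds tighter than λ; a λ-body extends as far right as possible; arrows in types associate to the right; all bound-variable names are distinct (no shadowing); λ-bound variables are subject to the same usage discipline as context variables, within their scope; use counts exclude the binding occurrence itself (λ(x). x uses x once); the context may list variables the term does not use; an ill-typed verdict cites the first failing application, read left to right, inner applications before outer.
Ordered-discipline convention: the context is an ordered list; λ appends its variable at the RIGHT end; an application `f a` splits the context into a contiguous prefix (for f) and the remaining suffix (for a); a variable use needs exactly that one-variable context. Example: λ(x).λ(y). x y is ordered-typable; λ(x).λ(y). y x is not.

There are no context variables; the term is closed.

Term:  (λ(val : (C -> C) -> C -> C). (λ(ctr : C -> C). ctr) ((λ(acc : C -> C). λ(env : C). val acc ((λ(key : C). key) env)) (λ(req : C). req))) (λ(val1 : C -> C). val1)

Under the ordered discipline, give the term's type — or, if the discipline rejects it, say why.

term : C -> C
usage: val [bound] ×1; ctr [bound] ×1; acc [bound] ×1; env [bound] ×1; key [bound] ×1; req [bound] ×1; val1 [bound] ×1
use order (left to right): ctr, val, acc, key, env, req, val1
typing: well-typed — term : C -> C
all disciplines: ordered ✓ | linear ✓ | affine ✓ | relevant ✓ | unrestricted ✓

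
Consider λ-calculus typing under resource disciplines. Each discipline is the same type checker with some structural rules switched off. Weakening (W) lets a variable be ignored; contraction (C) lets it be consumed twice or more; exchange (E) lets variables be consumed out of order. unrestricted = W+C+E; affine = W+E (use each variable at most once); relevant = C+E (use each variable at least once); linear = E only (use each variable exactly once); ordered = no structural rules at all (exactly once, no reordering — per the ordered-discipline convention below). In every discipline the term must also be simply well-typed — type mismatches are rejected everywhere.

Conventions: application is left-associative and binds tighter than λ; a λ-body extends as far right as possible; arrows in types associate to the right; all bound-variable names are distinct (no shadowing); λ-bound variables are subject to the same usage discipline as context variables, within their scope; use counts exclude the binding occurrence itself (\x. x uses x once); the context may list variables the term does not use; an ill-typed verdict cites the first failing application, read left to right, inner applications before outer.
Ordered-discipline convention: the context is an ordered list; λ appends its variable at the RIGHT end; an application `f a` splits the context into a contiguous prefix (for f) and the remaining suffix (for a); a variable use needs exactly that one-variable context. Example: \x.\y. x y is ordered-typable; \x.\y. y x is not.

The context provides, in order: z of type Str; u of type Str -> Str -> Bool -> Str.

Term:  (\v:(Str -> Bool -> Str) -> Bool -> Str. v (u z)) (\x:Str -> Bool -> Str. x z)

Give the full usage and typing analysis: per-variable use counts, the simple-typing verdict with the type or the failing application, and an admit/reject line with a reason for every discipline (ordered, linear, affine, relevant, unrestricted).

use counts: z ×2; u ×1; v [bound] ×1; x [bound] ×1
uses in reading order: v, u, z, x, z
typing: well-typed at Bool -> Str
ordered: ✗ — needs contraction — z ×2
linear: ✗ — needs contraction — z ×2
affine: ✗ — needs contraction — z ×2
relevant: ✓ — every one of z, u, v, x appears
unrestricted: ✓ — typability at Bool -> Str is all that's needed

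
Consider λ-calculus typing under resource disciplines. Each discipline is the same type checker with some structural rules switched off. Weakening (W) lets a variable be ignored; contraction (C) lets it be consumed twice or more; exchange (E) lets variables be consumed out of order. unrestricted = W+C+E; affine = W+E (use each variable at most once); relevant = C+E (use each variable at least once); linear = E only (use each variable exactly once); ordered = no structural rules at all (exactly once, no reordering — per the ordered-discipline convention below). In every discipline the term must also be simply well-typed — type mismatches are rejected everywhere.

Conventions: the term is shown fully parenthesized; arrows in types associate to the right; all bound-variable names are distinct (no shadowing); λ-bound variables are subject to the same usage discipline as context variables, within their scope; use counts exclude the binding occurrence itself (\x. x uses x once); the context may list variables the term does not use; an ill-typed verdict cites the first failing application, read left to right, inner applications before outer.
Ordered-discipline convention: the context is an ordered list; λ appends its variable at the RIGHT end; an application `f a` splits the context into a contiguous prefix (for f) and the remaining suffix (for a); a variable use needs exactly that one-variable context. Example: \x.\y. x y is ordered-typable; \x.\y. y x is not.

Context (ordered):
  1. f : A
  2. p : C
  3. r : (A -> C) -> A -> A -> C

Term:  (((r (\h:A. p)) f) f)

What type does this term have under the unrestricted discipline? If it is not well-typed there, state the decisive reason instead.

term : C
counts: f: 2; p: 1; r: 1; h (λ-bound): 0
left-to-right use order: r, p, f, f
typing: well-typed — term : C
all disciplines: ordered ✗; linear ✗; affine ✗; relevant ✗; unrestricted ✓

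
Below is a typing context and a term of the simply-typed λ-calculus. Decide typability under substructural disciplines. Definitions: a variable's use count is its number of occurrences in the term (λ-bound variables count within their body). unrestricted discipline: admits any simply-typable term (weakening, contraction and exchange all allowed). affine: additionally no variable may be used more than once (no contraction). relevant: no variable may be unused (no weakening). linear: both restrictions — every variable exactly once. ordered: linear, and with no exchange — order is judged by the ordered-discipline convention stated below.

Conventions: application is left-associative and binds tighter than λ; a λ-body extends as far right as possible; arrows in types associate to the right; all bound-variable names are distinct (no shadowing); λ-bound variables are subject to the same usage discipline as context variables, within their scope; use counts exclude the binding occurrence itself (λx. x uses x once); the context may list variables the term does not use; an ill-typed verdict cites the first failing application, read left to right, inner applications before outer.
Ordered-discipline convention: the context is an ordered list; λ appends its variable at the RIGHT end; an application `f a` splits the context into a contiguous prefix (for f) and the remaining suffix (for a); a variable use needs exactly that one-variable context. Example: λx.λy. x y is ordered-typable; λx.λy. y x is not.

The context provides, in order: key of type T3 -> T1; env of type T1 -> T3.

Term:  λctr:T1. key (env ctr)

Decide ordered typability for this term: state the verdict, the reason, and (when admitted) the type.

yes — key, env, ctr once each; derivable with no W/C/E; term : T1 -> T1
usage: key: 1×, env: 1×, ctr (λ-bound): 1×
use order (left to right): key, env, ctr
typing: ✓ — T1 -> T1
all disciplines: ordered ✓, linear ✓, affine ✓, relevant ✓, unrestricted ✓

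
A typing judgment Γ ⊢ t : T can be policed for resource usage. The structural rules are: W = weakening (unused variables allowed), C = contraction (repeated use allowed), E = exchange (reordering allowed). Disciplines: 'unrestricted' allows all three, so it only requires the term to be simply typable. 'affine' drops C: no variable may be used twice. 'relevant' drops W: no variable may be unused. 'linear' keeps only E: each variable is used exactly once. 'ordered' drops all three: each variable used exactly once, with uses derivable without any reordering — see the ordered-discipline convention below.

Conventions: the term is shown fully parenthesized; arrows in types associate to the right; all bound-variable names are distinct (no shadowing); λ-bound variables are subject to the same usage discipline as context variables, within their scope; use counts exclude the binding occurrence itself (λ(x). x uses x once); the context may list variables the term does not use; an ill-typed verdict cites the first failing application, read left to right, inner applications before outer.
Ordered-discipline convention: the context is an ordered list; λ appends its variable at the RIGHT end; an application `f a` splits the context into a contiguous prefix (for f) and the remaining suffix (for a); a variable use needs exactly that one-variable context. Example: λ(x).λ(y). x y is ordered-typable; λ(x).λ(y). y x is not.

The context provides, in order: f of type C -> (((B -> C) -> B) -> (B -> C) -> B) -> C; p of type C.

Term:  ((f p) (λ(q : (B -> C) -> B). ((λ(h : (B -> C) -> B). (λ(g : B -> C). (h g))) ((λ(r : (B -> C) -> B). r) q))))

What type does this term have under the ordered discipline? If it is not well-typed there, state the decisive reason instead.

term : C
counts: f: 1, p: 1, q (λ-bound): 1, h (λ-bound): 1, g (λ-bound): 1, r (λ-bound): 1
left-to-right use order: f, p, h, g, r, q
typing: well-typed — term : C
summary: ordered ✓; linear ✓; affine ✓; relevant ✓; unrestricted ✓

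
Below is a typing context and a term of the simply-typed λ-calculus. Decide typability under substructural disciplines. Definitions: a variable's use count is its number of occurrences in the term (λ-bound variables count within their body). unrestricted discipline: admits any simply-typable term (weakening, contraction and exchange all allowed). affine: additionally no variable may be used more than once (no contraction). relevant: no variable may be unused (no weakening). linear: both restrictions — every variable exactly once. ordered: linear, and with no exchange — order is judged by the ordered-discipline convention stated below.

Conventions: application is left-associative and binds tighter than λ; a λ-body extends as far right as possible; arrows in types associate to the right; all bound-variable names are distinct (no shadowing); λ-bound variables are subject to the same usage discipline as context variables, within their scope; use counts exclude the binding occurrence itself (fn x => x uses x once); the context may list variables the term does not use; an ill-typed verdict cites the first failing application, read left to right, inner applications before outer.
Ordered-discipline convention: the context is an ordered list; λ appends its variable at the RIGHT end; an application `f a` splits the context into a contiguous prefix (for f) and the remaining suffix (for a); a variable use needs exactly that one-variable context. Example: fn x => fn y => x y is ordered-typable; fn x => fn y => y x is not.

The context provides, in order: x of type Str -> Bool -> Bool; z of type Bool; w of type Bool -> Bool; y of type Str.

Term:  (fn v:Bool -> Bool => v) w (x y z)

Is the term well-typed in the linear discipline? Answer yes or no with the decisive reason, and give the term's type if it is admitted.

yes — each of x, z, w, y, v used exactly once; term : Bool
variable uses: x: 1×, z: 1×, w: 1×, y: 1×, v [bound]: 1×
uses in reading order: v, w, x, y, z
typing: ✓ — Bool
all disciplines: ordered ✗ | linear ✓ | affine ✓ | relevant ✓ | unrestricted ✓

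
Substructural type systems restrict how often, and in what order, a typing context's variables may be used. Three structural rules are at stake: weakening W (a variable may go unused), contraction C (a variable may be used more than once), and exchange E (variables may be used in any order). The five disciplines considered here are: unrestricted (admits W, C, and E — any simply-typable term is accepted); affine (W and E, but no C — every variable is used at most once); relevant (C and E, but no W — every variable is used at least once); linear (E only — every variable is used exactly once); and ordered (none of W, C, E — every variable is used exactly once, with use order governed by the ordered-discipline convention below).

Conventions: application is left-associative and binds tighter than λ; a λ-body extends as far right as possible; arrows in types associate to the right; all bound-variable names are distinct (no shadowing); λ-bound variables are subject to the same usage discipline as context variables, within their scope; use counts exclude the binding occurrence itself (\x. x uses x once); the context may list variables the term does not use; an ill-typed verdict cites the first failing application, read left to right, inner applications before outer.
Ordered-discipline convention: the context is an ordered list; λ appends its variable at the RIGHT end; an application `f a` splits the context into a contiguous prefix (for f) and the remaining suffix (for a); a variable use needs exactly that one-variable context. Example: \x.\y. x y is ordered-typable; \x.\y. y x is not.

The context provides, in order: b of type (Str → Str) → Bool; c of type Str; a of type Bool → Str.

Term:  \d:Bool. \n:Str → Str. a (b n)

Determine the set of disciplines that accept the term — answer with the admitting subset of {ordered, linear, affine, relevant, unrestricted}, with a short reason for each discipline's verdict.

admitting disciplines: affine, unrestricted
variable uses: b: 1, c: 0, a: 1, d [bound]: 0, n [bound]: 1
use order (left to right): a, b, n
typing: well-typed — term : Bool → (Str → Str) → Str
ordered: ✗, c, d left unused
linear: ✗, c, d left unused
affine: ✓, at most one use each (b, c, a, d, n)
relevant: ✗, c, d left unused
unrestricted: ✓, simply typable at Bool → (Str → Str) → Str; W, C, E all held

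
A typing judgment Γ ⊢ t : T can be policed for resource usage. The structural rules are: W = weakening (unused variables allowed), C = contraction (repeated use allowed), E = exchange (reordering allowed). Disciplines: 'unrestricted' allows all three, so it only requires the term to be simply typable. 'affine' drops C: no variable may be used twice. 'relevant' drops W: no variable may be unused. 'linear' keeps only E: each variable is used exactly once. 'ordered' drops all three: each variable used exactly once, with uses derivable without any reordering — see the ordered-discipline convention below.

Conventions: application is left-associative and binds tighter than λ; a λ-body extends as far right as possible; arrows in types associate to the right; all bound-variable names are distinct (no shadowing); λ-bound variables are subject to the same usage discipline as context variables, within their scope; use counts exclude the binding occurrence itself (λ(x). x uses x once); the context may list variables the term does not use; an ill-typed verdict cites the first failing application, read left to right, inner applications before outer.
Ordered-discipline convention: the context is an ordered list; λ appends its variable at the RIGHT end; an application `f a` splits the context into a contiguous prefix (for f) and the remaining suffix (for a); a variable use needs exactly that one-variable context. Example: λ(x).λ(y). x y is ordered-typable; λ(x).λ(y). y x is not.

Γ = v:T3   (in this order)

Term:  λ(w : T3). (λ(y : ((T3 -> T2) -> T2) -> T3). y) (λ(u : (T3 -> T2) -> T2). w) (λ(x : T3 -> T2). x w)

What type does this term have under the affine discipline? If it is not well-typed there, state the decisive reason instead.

not well-typed under affine — uses contraction: w ×2
usage: v=0, w (λ-bound)=2, y (λ-bound)=1, u (λ-bound)=0, x (λ-bound)=1
order of uses: y, w, x, w
typing: well-typed — term : T3 -> T3
across the five disciplines: ordered ✗, linear ✗, affine ✗, relevant ✗, unrestricted ✓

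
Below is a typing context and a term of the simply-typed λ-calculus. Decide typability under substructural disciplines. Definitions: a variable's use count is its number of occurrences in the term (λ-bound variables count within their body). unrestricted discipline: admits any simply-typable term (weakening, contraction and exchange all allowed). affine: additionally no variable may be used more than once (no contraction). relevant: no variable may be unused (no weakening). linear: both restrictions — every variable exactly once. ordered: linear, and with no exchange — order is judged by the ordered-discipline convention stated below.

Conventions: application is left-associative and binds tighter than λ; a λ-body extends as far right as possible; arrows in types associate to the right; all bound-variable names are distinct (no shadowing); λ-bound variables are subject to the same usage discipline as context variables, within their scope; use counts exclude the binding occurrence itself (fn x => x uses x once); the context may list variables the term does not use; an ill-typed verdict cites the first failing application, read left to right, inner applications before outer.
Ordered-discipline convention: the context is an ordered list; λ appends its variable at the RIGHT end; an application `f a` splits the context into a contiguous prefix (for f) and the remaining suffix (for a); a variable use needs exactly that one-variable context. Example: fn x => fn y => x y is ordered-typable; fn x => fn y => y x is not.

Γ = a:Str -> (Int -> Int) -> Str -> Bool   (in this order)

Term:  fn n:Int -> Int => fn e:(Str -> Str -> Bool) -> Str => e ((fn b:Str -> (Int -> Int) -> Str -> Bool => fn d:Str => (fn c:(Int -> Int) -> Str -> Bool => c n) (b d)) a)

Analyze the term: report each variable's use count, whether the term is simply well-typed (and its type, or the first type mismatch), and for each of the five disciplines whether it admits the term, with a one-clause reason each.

use counts: a ×1, n [bound] ×1, e [bound] ×1, b [bound] ×1, d [bound] ×1, c [bound] ×1
uses in reading order: e, c, n, b, d, a
typing: well-typed — term : (Int -> Int) -> ((Str -> Str -> Bool) -> Str) -> Str
ordered ✗ (needs exchange: uses follow e, c, n, b, d, a)
linear ✓ (each of a, n, e, b, d, c used exactly once)
affine ✓ (no duplicate uses among a, n, e, b, d, c)
relevant ✓ (every one of a, n, e, b, d, c appears)
unrestricted ✓ (typability at (Int -> Int) -> ((Str -> Str -> Bool) -> Str) -> Str is all that's needed)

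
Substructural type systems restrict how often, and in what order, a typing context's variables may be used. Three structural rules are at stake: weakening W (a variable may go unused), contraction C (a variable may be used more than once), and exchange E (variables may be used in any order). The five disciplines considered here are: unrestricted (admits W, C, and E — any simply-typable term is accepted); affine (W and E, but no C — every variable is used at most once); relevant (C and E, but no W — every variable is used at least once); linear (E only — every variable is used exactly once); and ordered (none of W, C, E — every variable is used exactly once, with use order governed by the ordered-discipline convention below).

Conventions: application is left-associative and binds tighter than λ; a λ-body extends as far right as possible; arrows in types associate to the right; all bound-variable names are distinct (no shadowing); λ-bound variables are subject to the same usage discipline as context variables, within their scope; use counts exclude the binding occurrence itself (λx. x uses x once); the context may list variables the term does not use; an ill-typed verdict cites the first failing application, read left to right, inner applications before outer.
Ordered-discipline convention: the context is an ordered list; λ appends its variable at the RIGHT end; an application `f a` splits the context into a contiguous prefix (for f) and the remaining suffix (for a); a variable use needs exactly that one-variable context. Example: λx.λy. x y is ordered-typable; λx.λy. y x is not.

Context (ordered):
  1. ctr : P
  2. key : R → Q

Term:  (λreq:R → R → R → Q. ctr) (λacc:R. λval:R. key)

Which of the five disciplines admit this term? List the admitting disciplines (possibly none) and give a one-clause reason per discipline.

accepted by: affine, unrestricted
variable uses: ctr=1; key=1; req (λ-bound)=0; acc (λ-bound)=0; val (λ-bound)=0
order of uses: ctr, key
typing: ✓ — P
ordered ✗ (needs weakening: req, acc, val unused)
linear ✗ (needs weakening: req, acc, val unused)
affine ✓ (at most one use each (ctr, key, req, acc, val))
relevant ✗ (needs weakening: req, acc, val unused)
unrestricted ✓ (type-checks (P) and nothing is barred)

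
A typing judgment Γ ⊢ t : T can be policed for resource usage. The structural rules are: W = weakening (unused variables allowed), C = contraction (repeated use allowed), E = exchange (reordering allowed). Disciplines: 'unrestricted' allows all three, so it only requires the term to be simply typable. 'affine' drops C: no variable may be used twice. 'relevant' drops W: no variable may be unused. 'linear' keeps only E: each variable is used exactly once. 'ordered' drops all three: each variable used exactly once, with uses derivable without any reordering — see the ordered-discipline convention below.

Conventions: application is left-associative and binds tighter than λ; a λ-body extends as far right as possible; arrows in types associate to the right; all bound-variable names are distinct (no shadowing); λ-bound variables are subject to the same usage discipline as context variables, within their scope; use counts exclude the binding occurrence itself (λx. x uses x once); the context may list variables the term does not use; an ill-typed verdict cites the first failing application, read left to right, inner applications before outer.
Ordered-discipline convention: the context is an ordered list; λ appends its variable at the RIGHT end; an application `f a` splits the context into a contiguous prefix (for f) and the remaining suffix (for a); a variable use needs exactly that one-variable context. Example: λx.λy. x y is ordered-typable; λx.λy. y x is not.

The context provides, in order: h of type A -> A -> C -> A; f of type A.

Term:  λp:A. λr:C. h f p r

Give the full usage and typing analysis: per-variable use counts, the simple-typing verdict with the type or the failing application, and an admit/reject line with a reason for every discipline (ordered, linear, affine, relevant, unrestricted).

counts: h: 1×, f: 1×, p [bound]: 1×, r [bound]: 1×
order of uses: h, f, p, r
typing: well-typed — term : A -> C -> A
ordered: ✓, single-use (h, f, p, r), ordered derivation ok
linear: ✓, single use per variable (h, f, p, r)
affine: ✓, h, f, p, r: no repeats, contraction unneeded
relevant: ✓, every one of h, f, p, r appears
unrestricted: ✓, typability at A -> C -> A is all that's needed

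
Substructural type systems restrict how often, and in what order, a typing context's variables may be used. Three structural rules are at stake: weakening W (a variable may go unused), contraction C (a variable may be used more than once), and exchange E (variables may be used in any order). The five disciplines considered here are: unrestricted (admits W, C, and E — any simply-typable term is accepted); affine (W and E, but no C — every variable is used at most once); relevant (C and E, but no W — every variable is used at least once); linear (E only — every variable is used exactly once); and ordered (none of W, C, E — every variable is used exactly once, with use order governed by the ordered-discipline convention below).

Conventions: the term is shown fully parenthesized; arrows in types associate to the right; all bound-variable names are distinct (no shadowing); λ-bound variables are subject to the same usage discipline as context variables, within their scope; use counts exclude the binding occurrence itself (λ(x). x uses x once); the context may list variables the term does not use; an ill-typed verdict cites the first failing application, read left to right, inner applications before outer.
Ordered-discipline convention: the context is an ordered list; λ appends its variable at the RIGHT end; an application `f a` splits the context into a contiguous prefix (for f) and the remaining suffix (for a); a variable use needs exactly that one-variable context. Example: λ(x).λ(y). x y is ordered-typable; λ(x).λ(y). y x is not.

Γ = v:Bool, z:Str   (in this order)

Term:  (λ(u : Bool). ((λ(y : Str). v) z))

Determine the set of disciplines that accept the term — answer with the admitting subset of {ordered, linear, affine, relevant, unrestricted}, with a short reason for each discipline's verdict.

admitted in: affine, unrestricted
usage: v ×1, z ×1, u (bound) ×0, y (bound) ×0
order of uses: v, z
typing: ✓ — Bool -> Bool
ordered: ✗ — needs weakening: u, y unused
linear: ✗ — needs weakening: u, y unused
affine: ✓ — v, z, u, y: no repeats, contraction unneeded
relevant: ✗ — needs weakening: u, y unused
unrestricted: ✓ — type-checks (Bool -> Bool) and nothing is barred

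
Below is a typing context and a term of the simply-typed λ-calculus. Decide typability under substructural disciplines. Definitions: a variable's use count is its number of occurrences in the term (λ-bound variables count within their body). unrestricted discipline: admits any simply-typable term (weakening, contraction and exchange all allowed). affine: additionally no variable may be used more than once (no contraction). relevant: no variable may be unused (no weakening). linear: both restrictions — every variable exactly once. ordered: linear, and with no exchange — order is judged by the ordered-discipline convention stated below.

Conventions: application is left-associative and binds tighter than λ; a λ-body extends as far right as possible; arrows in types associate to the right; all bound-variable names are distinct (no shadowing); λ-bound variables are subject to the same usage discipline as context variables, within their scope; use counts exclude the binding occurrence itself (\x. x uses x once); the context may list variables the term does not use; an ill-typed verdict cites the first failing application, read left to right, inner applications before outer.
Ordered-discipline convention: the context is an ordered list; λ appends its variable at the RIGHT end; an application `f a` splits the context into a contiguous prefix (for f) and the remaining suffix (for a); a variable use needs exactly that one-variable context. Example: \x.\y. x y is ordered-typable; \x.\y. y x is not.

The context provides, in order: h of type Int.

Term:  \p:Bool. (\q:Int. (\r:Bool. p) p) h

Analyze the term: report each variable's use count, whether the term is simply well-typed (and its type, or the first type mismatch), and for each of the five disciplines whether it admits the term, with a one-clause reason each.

variable uses: h=1, p (λ-bound)=2, q (λ-bound)=0, r (λ-bound)=0
uses in reading order: p, p, h
typing: the term checks, with type Bool -> Bool
ordered ✗ (repeated use of p ×2; needs weakening: q, r unused)
linear ✗ (repeated use of p ×2; needs weakening: q, r unused)
affine ✗ (repeated use of p ×2)
relevant ✗ (needs weakening: q, r unused)
unrestricted ✓ (typability at Bool -> Bool is all that's needed)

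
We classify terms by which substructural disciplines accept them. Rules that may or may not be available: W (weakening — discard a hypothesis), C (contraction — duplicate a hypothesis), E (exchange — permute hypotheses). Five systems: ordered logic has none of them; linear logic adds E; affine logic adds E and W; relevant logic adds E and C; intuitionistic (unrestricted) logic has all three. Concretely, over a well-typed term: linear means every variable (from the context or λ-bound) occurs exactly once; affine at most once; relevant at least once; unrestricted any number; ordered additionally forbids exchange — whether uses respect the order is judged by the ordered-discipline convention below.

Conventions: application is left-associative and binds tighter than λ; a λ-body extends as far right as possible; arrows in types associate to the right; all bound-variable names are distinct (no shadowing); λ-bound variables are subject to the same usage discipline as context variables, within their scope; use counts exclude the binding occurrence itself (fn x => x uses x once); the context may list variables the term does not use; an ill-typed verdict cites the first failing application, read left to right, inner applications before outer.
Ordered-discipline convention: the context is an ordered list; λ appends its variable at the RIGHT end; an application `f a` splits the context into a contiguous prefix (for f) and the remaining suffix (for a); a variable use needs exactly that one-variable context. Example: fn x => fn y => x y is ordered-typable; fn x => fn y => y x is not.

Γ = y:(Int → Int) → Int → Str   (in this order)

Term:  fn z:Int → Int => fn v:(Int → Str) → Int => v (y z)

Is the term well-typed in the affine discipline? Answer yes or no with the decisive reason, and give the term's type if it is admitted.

yes — none of y, z, v used more than once; term : (Int → Int) → ((Int → Str) → Int) → Int
variable uses: y ×1, z (λ-bound) ×1, v (λ-bound) ×1
order of uses: v, y, z
typing: well-typed — term : (Int → Int) → ((Int → Str) → Int) → Int
across the five disciplines: ordered ✗, linear ✓, affine ✓, relevant ✓, unrestricted ✓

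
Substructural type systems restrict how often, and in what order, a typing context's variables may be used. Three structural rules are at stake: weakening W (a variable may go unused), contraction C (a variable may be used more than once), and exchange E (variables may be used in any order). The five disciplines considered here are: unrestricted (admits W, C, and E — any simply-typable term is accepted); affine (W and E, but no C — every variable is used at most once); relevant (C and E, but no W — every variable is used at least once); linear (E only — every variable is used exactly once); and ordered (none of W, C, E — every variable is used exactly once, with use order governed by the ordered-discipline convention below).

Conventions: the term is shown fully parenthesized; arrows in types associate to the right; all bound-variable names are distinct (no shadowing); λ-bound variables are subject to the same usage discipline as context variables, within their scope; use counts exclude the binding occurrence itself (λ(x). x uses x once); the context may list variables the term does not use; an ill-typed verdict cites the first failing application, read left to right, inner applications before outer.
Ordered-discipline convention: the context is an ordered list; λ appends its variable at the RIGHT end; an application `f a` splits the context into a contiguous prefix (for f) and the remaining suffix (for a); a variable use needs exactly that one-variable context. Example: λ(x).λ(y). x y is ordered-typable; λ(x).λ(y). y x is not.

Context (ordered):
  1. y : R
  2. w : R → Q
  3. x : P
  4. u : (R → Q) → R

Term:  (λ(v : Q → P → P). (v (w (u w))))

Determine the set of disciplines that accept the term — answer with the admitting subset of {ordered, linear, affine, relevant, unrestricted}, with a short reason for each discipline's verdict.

admitting disciplines: unrestricted
use counts: y=0, w=2, x=0, u=1, v (λ-bound)=1
left-to-right use order: v, w, u, w
typing: ✓ — (Q → P → P) → P → P
ordered: ✗ — uses contraction: w ×2; y, x never used (weakening)
linear: ✗ — uses contraction: w ×2; y, x never used (weakening)
affine: ✗ — uses contraction: w ×2
relevant: ✗ — y, x never used (weakening)
unrestricted: ✓ — typability at (Q → P → P) → P → P is all that's needed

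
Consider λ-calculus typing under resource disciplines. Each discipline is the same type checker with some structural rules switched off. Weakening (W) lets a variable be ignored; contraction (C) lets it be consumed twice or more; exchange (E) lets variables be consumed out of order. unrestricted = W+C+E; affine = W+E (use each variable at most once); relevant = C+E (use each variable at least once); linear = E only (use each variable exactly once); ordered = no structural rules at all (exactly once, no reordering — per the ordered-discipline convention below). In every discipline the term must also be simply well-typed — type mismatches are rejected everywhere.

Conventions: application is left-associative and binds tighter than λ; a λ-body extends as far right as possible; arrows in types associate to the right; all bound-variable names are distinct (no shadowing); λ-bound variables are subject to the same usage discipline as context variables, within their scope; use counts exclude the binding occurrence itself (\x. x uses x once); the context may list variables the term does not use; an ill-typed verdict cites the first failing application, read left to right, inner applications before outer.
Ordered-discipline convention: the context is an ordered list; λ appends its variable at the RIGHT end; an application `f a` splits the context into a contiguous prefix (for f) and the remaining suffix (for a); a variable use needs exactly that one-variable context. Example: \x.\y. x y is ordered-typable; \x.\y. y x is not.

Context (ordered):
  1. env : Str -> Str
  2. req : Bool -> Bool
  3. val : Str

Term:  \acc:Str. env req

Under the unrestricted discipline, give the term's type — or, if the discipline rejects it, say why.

not well-typed under unrestricted — not simply typable
variable uses: env ×1; req ×1; val ×0; acc (bound) ×0
uses in reading order: env, req
typing: ill-typed: an argument Bool -> Bool mismatches the expected Str
summary: ordered ✗ · linear ✗ · affine ✗ · relevant ✗ · unrestricted ✗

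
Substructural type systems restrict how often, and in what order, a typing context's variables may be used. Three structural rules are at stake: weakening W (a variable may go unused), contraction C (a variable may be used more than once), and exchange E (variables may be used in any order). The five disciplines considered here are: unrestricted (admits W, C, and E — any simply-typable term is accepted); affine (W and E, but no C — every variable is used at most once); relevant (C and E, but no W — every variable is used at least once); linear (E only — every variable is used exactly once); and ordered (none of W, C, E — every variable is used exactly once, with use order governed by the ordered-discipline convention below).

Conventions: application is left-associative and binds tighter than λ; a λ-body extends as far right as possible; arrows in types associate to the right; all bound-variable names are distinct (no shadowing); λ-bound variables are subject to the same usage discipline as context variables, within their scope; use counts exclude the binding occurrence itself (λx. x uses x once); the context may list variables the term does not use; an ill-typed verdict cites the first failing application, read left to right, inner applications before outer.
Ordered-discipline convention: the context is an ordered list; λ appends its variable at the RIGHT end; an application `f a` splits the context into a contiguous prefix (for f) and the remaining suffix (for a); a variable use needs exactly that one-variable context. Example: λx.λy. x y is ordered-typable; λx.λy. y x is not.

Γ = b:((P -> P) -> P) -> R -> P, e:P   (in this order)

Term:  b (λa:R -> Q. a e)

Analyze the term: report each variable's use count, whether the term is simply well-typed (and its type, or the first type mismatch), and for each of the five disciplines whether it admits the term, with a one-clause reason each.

use counts: b=1; e=1; a (λ-bound)=1
use order (left to right): b, a, e
typing: ill-typed: a function awaiting R gets P
ordered ✗ (the type mismatch rejects it)
linear ✗ (not simply typable)
affine ✗ (fails simple typing)
relevant ✗ (a type mismatch blocks all five)
unrestricted ✗ (the type mismatch rejects it)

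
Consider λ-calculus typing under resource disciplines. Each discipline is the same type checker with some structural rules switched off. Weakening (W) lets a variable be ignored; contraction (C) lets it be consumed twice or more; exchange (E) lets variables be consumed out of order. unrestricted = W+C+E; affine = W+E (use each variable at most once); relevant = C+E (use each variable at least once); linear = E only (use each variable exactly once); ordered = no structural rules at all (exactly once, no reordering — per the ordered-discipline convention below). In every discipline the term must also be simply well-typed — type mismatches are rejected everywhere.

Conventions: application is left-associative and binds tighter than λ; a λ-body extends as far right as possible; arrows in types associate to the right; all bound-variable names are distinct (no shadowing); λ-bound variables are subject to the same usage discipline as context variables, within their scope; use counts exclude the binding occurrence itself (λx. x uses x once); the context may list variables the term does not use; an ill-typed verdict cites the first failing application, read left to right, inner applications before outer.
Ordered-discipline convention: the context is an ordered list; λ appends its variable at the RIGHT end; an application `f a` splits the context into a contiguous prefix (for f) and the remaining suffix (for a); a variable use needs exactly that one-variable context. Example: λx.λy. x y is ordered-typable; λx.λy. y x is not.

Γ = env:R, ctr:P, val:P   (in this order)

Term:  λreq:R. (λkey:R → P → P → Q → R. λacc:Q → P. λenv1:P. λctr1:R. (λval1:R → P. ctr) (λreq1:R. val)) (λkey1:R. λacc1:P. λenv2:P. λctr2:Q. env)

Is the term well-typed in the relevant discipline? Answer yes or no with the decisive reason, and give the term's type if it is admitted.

no — unused: req, key, acc, env1, ctr1, val1, req1, key1, acc1, env2, ctr2 — weakening required
use counts: env: 1; ctr: 1; val: 1; req [bound]: 0; key [bound]: 0; acc [bound]: 0; env1 [bound]: 0; ctr1 [bound]: 0; val1 [bound]: 0; req1 [bound]: 0; key1 [bound]: 0; acc1 [bound]: 0; env2 [bound]: 0; ctr2 [bound]: 0
uses in reading order: ctr, val, env
typing: well-typed at R → (Q → P) → P → R → P
all disciplines: ordered ✗; linear ✗; affine ✓; relevant ✗; unrestricted ✓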